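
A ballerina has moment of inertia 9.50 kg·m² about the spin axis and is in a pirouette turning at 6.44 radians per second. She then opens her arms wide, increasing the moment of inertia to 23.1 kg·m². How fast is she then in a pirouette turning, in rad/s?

ω₂ ≈ 2.65 rad/s

Angular momentum about the spin axis is conserved since the torque about it is zero.
ω₂ = I₁ω₁ / I₂ = (9.500)(6.44 rad/s) / (23.10) = 2.648 rad/s.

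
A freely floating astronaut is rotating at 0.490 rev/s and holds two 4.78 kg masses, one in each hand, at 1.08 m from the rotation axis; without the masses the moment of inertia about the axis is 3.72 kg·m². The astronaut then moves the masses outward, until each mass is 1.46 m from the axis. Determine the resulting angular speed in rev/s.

ω₂ ≈ 0.302 rev/s

With no external torque about the axis, L is conserved: I₁ω₁ = I₂ω₂.
I₁ = 3.72 + 2(4.78)(1.08)² = 14.87 kg·m²; I₂ = 3.72 + 2(4.78)(1.46)² = 24.10 kg·m².
ω₂ = I₁ω₁ / I₂ = (14.87)(0.490 rev/s) / (24.10) = 0.3024 rev/s.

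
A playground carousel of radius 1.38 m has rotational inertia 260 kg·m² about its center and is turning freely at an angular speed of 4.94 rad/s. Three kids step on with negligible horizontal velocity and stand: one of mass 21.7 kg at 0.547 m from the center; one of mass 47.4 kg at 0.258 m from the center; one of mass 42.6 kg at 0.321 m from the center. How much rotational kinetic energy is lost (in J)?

The added mass arrives with no angular momentum about the center, and any external torque about the center is negligible, so the system's angular momentum is conserved.
Added inertia Σmr² = (21.7)(0.547)² + (47.4)(0.258)² + (42.6)(0.321)² = 14.04 kg·m²; I_f = 260.0 + 14.04 = 274.0 kg·m².
ω_f = I_p ω_i / I_f = (260.0)(4.94) / 274.0 = 4.687 rad/s.
KE_i = ½(260.0)(4.940 rad/s)² = 3172 J; KE_f = ½(274.0)(4.687)² = 3010 J.

energy lost ≈ 163 J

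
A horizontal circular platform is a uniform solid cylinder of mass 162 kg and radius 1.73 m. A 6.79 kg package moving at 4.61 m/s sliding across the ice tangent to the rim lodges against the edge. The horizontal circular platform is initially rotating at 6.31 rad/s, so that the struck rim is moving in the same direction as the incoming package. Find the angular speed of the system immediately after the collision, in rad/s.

About the central axle the impulsive forces during the collision are internal, so angular momentum about that axis is conserved.
I_p = ½(162)(1.73)² = 242.4 kg·m². Taking the sense of the package's angular momentum as positive, L_{package} = m v R = (6.79)(4.61)(1.73) = 54.15 kg·m²/s.
L_i = +I_p ω_p + m v R = +(242.4)(6.31) + 54.15 = 1584 kg·m²/s.
After sticking, I_f = I_p + m R² = 242.4 + (6.79)(1.73)² = 262.7 kg·m².
ω_f = L_i / I_f = 1584 / 262.7 = 6.028 rad/s.

|ω_f| ≈ 6.03 rad/s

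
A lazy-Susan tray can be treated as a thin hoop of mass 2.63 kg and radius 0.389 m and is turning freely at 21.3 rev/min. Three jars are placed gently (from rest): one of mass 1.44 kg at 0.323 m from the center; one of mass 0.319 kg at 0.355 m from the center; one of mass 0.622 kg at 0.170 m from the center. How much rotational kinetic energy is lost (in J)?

energy lost ≈ 0.340 J

The added mass arrives with no angular momentum about the center, and any external torque about the center is negligible, so the system's angular momentum is conserved.
I_p = (2.63)(0.389)² = 0.3980 kg·m².
Added inertia Σmr² = (1.44)(0.323)² + (0.319)(0.355)² + (0.622)(0.170)² = 0.2084 kg·m²; I_f = 0.3980 + 0.2084 = 0.6064 kg·m².
ω_f = I_p ω_i / I_f = (0.3980)(21.3) / 0.6064 = 13.98 rpm.
KE_i = ½(0.3980)(2.231 rad/s)² = 0.9900 J; KE_f = ½(0.6064)(1.464)² = 0.6498 J.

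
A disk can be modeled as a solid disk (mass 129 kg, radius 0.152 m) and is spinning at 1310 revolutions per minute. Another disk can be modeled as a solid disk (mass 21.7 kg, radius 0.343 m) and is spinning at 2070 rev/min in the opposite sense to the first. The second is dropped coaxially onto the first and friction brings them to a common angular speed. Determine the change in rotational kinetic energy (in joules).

The coupling torques are internal; angular momentum about the shared axis is conserved.
Moments of inertia: I_A = ½(129)(0.152)² = 1.490 kg·m²; I_B = ½(21.7)(0.343)² = 1.276 kg·m².
Taking A's sense as positive: L = (1.490)(1310) − (1.276)(2070) = -690.2 kg·m²·rpm.
Combined I = 1.490 + 1.276 = 2.767 kg·m².
ω_f = L / I = -690.2 / 2.767 = -249.5 rpm.
KE_i = ½ΣIω² = 44010 J; KE_f = ½(2.767)(26.12)² = 944.0 J.

ΔKE ≈ -43100 J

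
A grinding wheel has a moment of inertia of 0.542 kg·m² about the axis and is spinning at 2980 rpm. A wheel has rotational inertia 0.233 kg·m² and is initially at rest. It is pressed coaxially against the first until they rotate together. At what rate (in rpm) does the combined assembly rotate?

The coupling torques are internal; angular momentum about the shared axis is conserved.
Taking A's sense as positive: L = (0.5420)(2980) = 1615 kg·m²·rpm.
Combined I = 0.5420 + 0.2330 = 0.7750 kg·m².
ω_f = L / I = 1615 / 0.7750 = 2084 rpm.

|ω_f| ≈ 2080 rpm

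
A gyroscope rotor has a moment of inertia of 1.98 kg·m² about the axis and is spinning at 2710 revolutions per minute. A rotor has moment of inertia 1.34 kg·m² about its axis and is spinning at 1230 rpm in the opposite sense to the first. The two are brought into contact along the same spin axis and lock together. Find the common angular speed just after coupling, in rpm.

|ω_f| ≈ 1120 rpm

No external torque acts about the common axis, so total angular momentum is conserved.
Taking A's sense as positive: L = (1.980)(2710) − (1.340)(1230) = 3718 kg·m²·rpm.
Combined I = 1.980 + 1.340 = 3.320 kg·m².
ω_f = L / I = 3718 / 3.320 = 1120 rpm.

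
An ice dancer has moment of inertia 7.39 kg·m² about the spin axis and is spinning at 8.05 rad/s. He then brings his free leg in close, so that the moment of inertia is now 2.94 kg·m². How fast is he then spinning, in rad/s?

With no external torque about the axis, L is conserved: I₁ω₁ = I₂ω₂.
ω₂ = I₁ω₁ / I₂ = (7.390)(8.05 rad/s) / (2.940) = 20.23 rad/s.

ω₂ ≈ 20.2 rad/s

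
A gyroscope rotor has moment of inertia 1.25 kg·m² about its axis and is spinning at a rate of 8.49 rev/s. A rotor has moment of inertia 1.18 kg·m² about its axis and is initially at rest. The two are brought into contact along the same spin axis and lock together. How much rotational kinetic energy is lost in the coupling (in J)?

The coupling torques are internal; angular momentum about the shared axis is conserved.
Taking A's sense as positive: L = (1.250)(8.49) = 10.61 kg·m²·rev/s.
Combined I = 1.250 + 1.180 = 2.430 kg·m².
ω_f = L / I = 10.61 / 2.430 = 4.367 rev/s.
KE_i = ½ΣIω² = 1779 J; KE_f = ½(2.430)(27.44)² = 914.9 J.

ΔKE lost ≈ 864 J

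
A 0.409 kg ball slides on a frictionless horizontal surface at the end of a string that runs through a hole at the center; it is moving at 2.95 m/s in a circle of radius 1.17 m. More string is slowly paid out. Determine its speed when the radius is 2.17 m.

Central (radial) force ⇒ zero torque about the center ⇒ m v r is constant.
v₂ = v₁ r₁ / r₂ = (2.95)(1.17) / (2.17) = 1.591 m/s.

v₂ ≈ 1.59 m/s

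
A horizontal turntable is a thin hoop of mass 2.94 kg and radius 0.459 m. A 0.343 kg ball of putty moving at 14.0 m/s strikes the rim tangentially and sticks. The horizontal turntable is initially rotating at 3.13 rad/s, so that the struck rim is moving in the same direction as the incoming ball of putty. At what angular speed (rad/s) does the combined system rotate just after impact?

The axle reaction passes through the axle and exerts no torque about it; angular momentum about the axle is conserved through the impact.
I_p = (2.94)(0.459)² = 0.6194 kg·m². Taking the sense of the ball of putty's angular momentum as positive, L_{ball} = m v R = (0.343)(14.0)(0.459) = 2.204 kg·m²/s.
L_i = +I_p ω_p + m v R = +(0.6194)(3.13) + 2.204 = 4.143 kg·m²/s.
After sticking, I_f = I_p + m R² = 0.6194 + (0.343)(0.459)² = 0.6917 kg·m².
ω_f = L_i / I_f = 4.143 / 0.6917 = 5.990 rad/s.

|ω_f| ≈ 5.99 rad/s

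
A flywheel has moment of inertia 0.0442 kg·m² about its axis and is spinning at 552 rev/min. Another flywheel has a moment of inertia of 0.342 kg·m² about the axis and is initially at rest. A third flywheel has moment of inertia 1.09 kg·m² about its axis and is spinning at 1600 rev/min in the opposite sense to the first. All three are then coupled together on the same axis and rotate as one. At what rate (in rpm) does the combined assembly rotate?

No external torque acts about the common axis, so total angular momentum is conserved.
Taking A's sense as positive: L = (0.04420)(552) − (1.090)(1600) = -1720 kg·m²·rpm.
Combined I = 0.04420 + 0.3420 + 1.090 = 1.476 kg·m².
ω_f = L / I = -1720 / 1.476 = -1165 rpm.

|ω_f| ≈ 1160 rpm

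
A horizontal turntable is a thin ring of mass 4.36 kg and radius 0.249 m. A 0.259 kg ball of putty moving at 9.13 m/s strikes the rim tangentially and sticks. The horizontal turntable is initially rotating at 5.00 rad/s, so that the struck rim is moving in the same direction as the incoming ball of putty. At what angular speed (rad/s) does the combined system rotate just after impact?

The axle reaction passes through the axle and exerts no torque about it; angular momentum about the axle is conserved through the impact.
I_p = (4.36)(0.249)² = 0.2703 kg·m². Taking the sense of the ball of putty's angular momentum as positive, L_{ball} = m v R = (0.259)(9.13)(0.249) = 0.5888 kg·m²/s.
L_i = +I_p ω_p + m v R = +(0.2703)(5.00) + 0.5888 = 1.940 kg·m²/s.
After sticking, I_f = I_p + m R² = 0.2703 + (0.259)(0.249)² = 0.2864 kg·m².
ω_f = L_i / I_f = 1.940 / 0.2864 = 6.776 rad/s.

|ω_f| ≈ 6.78 rad/s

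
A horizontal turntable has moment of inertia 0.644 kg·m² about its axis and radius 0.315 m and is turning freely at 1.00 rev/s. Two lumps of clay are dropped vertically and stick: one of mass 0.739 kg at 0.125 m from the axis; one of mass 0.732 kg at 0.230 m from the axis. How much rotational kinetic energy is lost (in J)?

No external torque acts about the axis; L_before = L_after.
Added inertia Σmr² = (0.739)(0.125)² + (0.732)(0.230)² = 0.05027 kg·m²; I_f = 0.6440 + 0.05027 = 0.6943 kg·m².
ω_f = I_p ω_i / I_f = (0.6440)(1.00) / 0.6943 = 0.9276 rev/s.
KE_i = ½(0.6440)(6.283 rad/s)² = 12.71 J; KE_f = ½(0.6943)(5.828)² = 11.79 J.

energy lost ≈ 0.920 J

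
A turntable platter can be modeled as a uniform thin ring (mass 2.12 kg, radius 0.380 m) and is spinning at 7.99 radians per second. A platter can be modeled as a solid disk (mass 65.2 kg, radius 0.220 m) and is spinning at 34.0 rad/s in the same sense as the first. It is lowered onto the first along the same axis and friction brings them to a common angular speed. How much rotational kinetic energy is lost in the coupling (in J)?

ΔKE lost ≈ 86.7 J

No external torque acts about the common axis, so total angular momentum is conserved.
Moments of inertia: I_A = (2.12)(0.380)² = 0.3061 kg·m²; I_B = ½(65.2)(0.220)² = 1.578 kg·m².
Taking A's sense as positive: L = (0.3061)(7.99) + (1.578)(34.0) = 56.09 kg·m²·rad/s.
Combined I = 0.3061 + 1.578 = 1.884 kg·m².
ω_f = L / I = 56.09 / 1.884 = 29.77 rad/s.
KE_i = ½ΣIω² = 921.8 J; KE_f = ½(1.884)(29.77)² = 835.0 J.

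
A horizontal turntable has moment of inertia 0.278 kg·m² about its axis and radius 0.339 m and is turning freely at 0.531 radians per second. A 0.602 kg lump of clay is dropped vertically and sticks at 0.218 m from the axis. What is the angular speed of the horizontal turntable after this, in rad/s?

ω_f ≈ 0.481 rad/s

No external torque acts about the axis; L_before = L_after.
Added inertia Σmr² = (0.602)(0.218)² = 0.02861 kg·m²; I_f = 0.2780 + 0.02861 = 0.3066 kg·m².
ω_f = I_p ω_i / I_f = (0.2780)(0.531) / 0.3066 = 0.4815 rad/s.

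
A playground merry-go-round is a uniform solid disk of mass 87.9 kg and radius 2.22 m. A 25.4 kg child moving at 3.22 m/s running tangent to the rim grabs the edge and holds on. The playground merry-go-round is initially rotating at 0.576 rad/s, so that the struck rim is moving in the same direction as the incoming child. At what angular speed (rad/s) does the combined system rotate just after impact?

|ω_f| ≈ 0.896 rad/s

The axle reaction passes through the axle and exerts no torque about it; angular momentum about the axle is conserved through the impact.
I_p = ½(87.9)(2.22)² = 216.6 kg·m². Taking the sense of the child's angular momentum as positive, L_{child} = m v R = (25.4)(3.22)(2.22) = 181.6 kg·m²/s.
L_i = +I_p ω_p + m v R = +(216.6)(0.576) + 181.6 = 306.3 kg·m²/s.
After sticking, I_f = I_p + m R² = 216.6 + (25.4)(2.22)² = 341.8 kg·m².
ω_f = L_i / I_f = 306.3 / 341.8 = 0.8963 rad/s.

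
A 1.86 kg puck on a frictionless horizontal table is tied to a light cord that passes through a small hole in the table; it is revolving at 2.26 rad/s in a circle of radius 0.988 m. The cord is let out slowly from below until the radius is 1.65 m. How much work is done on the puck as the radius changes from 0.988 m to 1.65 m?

No torque about the axis ⇒ m r₁² ω₁ = m r₂² ω₂.
ω₂ = ω₁ (r₁/r₂)² = (2.26)(0.988/1.65)² = 0.8103 rad/s.
W = ΔKE = ½m(v₂² − v₁²) = -2.974 J.

W ≈ -2.97 J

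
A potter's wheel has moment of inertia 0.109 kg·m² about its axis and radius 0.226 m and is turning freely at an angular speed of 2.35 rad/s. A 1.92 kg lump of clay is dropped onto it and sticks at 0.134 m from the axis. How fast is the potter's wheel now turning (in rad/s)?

No external torque acts about the axis; L_before = L_after.
Added inertia Σmr² = (1.92)(0.134)² = 0.03448 kg·m²; I_f = 0.1090 + 0.03448 = 0.1435 kg·m².
ω_f = I_p ω_i / I_f = (0.1090)(2.35) / 0.1435 = 1.785 rad/s.

ω_f ≈ 1.79 rad/s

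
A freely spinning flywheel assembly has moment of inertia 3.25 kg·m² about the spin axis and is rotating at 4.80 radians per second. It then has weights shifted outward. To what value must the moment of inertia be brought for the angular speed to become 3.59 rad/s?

With no external torque about the axis, L is conserved: I₁ω₁ = I₂ω₂.
I₂ = I₁ω₁ / ω₂ = (3.25)(4.80) / (3.59) = 4.345 kg·m².

I₂ ≈ 4.35 kg·m²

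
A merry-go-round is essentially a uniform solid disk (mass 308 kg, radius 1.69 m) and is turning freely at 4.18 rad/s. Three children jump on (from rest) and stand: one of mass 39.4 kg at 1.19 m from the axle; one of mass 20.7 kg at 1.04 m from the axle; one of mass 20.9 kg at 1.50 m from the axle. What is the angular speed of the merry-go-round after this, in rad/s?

No external torque acts about the axle; L_before = L_after.
I_p = ½(308)(1.69)² = 439.8 kg·m².
Added inertia Σmr² = (39.4)(1.19)² + (20.7)(1.04)² + (20.9)(1.50)² = 125.2 kg·m²; I_f = 439.8 + 125.2 = 565.0 kg·m².
ω_f = I_p ω_i / I_f = (439.8)(4.18) / 565.0 = 3.254 rad/s.

ω_f ≈ 3.25 rad/s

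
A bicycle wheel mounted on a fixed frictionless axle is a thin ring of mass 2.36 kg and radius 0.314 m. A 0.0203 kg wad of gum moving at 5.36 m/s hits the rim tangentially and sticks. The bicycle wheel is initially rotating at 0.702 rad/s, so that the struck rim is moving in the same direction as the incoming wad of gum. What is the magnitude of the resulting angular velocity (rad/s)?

|ω_f| ≈ 0.842 rad/s

The axle reaction passes through the axle and exerts no torque about it; angular momentum about the axle is conserved through the impact.
I_p = (2.36)(0.314)² = 0.2327 kg·m². Taking the sense of the wad of gum's angular momentum as positive, L_{wad} = m v R = (0.0203)(5.36)(0.314) = 0.03417 kg·m²/s.
L_i = +I_p ω_p + m v R = +(0.2327)(0.702) + 0.03417 = 0.1975 kg·m²/s.
After sticking, I_f = I_p + m R² = 0.2327 + (0.0203)(0.314)² = 0.2347 kg·m².
ω_f = L_i / I_f = 0.1975 / 0.2347 = 0.8416 rad/s.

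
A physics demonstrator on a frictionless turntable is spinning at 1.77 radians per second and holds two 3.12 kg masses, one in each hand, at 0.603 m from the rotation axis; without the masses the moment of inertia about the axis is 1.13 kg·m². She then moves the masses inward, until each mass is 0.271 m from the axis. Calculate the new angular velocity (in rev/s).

ω₂ ≈ 0.603 rev/s

No external torque acts about the spin axis, so angular momentum is conserved.
I₁ = 1.13 + 2(3.12)(0.603)² = 3.399 kg·m²; I₂ = 1.13 + 2(3.12)(0.271)² = 1.588 kg·m².
ω₂ = I₁ω₁ / I₂ = (3.399)(1.77 rad/s) / (1.588) = 3.788 rad/s = 0.6029 rev/s.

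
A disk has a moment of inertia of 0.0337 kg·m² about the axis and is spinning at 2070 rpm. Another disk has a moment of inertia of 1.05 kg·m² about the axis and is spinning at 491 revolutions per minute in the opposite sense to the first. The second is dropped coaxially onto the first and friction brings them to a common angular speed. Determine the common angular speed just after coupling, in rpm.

The coupling torques are internal; angular momentum about the shared axis is conserved.
Taking A's sense as positive: L = (0.03370)(2070) − (1.050)(491) = -445.8 kg·m²·rpm.
Combined I = 0.03370 + 1.050 = 1.084 kg·m².
ω_f = L / I = -445.8 / 1.084 = -411.4 rpm.

|ω_f| ≈ 411 rpm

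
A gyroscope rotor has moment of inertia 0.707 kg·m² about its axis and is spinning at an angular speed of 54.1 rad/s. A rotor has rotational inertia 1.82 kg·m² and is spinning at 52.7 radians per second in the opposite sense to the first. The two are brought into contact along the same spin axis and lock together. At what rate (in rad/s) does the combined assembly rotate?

|ω_f| ≈ 22.8 rad/s

The coupling torques are internal; angular momentum about the shared axis is conserved.
Taking A's sense as positive: L = (0.7070)(54.1) − (1.820)(52.7) = -57.67 kg·m²·rad/s.
Combined I = 0.7070 + 1.820 = 2.527 kg·m².
ω_f = L / I = -57.67 / 2.527 = -22.82 rad/s.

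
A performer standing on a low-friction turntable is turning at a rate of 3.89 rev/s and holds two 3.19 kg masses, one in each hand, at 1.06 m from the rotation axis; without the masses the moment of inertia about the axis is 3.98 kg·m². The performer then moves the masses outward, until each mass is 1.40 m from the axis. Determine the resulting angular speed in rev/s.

ω₂ ≈ 2.63 rev/s

With no external torque about the axis, L is conserved: I₁ω₁ = I₂ω₂.
I₁ = 3.98 + 2(3.19)(1.06)² = 11.15 kg·m²; I₂ = 3.98 + 2(3.19)(1.40)² = 16.48 kg·m².
ω₂ = I₁ω₁ / I₂ = (11.15)(3.89 rev/s) / (16.48) = 2.631 rev/s.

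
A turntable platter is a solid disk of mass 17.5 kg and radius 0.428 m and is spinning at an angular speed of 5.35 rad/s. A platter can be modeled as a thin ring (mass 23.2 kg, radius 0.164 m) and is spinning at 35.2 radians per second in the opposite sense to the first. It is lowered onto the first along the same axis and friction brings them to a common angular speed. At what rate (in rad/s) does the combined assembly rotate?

|ω_f| ≈ 6.01 rad/s

No external torque acts about the common axis, so total angular momentum is conserved.
Moments of inertia: I_A = ½(17.5)(0.428)² = 1.603 kg·m²; I_B = (23.2)(0.164)² = 0.6240 kg·m².
Taking A's sense as positive: L = (1.603)(5.35) − (0.6240)(35.2) = -13.39 kg·m²·rad/s.
Combined I = 1.603 + 0.6240 = 2.227 kg·m².
ω_f = L / I = -13.39 / 2.227 = -6.013 rad/s.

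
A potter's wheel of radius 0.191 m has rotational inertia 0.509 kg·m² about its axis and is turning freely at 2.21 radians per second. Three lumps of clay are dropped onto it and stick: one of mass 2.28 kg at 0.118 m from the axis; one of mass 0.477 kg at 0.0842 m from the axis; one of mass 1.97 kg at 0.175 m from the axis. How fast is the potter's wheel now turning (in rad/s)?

The added mass arrives with no angular momentum about the axis, and any external torque about the axis is negligible, so the system's angular momentum is conserved.
Added inertia Σmr² = (2.28)(0.118)² + (0.477)(0.0842)² + (1.97)(0.175)² = 0.09546 kg·m²; I_f = 0.5090 + 0.09546 = 0.6045 kg·m².
ω_f = I_p ω_i / I_f = (0.5090)(2.21) / 0.6045 = 1.861 rad/s.

ω_f ≈ 1.86 rad/s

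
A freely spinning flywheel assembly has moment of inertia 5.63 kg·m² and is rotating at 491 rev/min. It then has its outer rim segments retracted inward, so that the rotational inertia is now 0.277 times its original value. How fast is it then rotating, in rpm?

ω₂ ≈ 1770 rpm

Angular momentum about the spin axis is conserved since the torque about it is zero.
I₂ = 0.277 × 5.63 = 1.560 kg·m².
ω₂ = I₁ω₁ / I₂ = (5.630)(491 rpm) / (1.560) = 1773 rpm.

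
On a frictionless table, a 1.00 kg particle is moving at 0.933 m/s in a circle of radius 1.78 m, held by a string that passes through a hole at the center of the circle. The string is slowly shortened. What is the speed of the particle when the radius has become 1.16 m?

v₂ ≈ 1.43 m/s

Central (radial) force ⇒ zero torque about the center ⇒ m v r is constant.
v₂ = v₁ r₁ / r₂ = (0.933)(1.78) / (1.16) = 1.432 m/s.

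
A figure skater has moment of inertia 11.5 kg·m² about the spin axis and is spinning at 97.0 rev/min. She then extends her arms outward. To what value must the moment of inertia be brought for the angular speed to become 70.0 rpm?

I₂ ≈ 15.9 kg·m²

With no external torque about the axis, L is conserved: I₁ω₁ = I₂ω₂.
I₂ = I₁ω₁ / ω₂ = (11.5)(97.0) / (70.0) = 15.94 kg·m².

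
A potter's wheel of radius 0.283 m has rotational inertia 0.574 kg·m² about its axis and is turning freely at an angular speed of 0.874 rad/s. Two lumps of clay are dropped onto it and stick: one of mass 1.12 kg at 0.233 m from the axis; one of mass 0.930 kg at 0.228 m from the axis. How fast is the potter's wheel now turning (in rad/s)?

ω_f ≈ 0.734 rad/s

The added mass arrives with no angular momentum about the axis, and any external torque about the axis is negligible, so the system's angular momentum is conserved.
Added inertia Σmr² = (1.12)(0.233)² + (0.930)(0.228)² = 0.1091 kg·m²; I_f = 0.5740 + 0.1091 = 0.6831 kg·m².
ω_f = I_p ω_i / I_f = (0.5740)(0.874) / 0.6831 = 0.7344 rad/s.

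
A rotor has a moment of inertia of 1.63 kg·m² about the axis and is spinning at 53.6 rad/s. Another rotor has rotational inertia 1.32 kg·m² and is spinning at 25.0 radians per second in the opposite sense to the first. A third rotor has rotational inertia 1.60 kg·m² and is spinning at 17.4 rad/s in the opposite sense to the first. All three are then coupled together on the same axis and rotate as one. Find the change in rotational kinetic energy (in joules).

ΔKE ≈ -2920 J

The coupling torques are internal; angular momentum about the shared axis is conserved.
Taking A's sense as positive: L = (1.630)(53.6) − (1.320)(25.0) − (1.600)(17.4) = 26.53 kg·m²·rad/s.
Combined I = 1.630 + 1.320 + 1.600 = 4.550 kg·m².
ω_f = L / I = 26.53 / 4.550 = 5.830 rad/s.
KE_i = ½ΣIω² = 2996 J; KE_f = ½(4.550)(5.830)² = 77.33 J.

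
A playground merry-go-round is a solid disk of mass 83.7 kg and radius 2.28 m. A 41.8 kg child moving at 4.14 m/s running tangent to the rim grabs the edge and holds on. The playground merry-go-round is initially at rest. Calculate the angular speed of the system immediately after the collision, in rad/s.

About the axle the impulsive forces during the collision are internal, so angular momentum about that axis is conserved.
I_p = ½(83.7)(2.28)² = 217.6 kg·m². Taking the sense of the child's angular momentum as positive, L_{child} = m v R = (41.8)(4.14)(2.28) = 394.6 kg·m²/s.
L_i = 0 + 394.6 = 394.6 kg·m²/s.
After sticking, I_f = I_p + m R² = 217.6 + (41.8)(2.28)² = 434.8 kg·m².
ω_f = L_i / I_f = 394.6 / 434.8 = 0.9074 rad/s.

|ω_f| ≈ 0.907 rad/s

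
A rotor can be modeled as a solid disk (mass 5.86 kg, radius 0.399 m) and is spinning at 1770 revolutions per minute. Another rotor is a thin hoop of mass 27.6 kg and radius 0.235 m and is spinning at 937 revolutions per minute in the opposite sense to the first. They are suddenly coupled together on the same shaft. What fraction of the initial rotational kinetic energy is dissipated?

fraction ≈ 0.935

The coupling torques are internal; angular momentum about the shared axis is conserved.
Moments of inertia: I_A = ½(5.86)(0.399)² = 0.4665 kg·m²; I_B = (27.6)(0.235)² = 1.524 kg·m².
Taking A's sense as positive: L = (0.4665)(1770) − (1.524)(937) = -602.6 kg·m²·rpm.
Combined I = 0.4665 + 1.524 = 1.991 kg·m².
ω_f = L / I = -602.6 / 1.991 = -302.7 rpm.
KE_i = ½ΣIω² = 15350 J; KE_f = ½(1.991)(31.70)² = 1000 J.
Fraction dissipated = (KE_i − KE_f)/KE_i = 0.9349.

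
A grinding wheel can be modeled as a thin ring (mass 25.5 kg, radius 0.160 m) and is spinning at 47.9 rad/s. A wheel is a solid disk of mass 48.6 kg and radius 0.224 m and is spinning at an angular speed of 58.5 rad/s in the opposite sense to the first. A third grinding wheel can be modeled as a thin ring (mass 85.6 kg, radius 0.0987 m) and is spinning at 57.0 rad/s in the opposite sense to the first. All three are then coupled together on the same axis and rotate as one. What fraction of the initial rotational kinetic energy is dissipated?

No external torque acts about the common axis, so total angular momentum is conserved.
Moments of inertia: I_A = (25.5)(0.160)² = 0.6528 kg·m²; I_B = ½(48.6)(0.224)² = 1.219 kg·m²; I_C = (85.6)(0.0987)² = 0.8339 kg·m².
Taking A's sense as positive: L = (0.6528)(47.9) − (1.219)(58.5) − (0.8339)(57.0) = -87.59 kg·m²·rad/s.
Combined I = 0.6528 + 1.219 + 0.8339 = 2.706 kg·m².
ω_f = L / I = -87.59 / 2.706 = -32.37 rad/s.
KE_i = ½ΣIω² = 4190 J; KE_f = ½(2.706)(32.37)² = 1418 J.
Fraction dissipated = (KE_i − KE_f)/KE_i = 0.6617.

fraction ≈ 0.662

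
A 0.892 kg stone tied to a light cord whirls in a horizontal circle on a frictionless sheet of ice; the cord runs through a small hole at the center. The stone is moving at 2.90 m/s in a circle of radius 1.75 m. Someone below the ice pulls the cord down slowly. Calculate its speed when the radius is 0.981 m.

v₂ ≈ 5.17 m/s

The only horizontal force on the mass is along the cord (radial), so it exerts no torque about the hole and angular momentum m v r is conserved.
v₂ = v₁ r₁ / r₂ = (2.90)(1.75) / (0.981) = 5.173 m/s.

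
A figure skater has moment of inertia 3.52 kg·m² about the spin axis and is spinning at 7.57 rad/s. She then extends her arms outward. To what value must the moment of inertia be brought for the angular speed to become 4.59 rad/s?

No external torque acts about the spin axis, so angular momentum is conserved.
I₂ = I₁ω₁ / ω₂ = (3.52)(7.57) / (4.59) = 5.805 kg·m².

I₂ ≈ 5.81 kg·m²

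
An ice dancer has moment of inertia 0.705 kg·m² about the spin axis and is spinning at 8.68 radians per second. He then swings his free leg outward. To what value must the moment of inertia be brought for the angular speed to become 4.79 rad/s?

I₂ ≈ 1.28 kg·m²

No external torque acts about the spin axis, so angular momentum is conserved.
I₂ = I₁ω₁ / ω₂ = (0.705)(8.68) / (4.79) = 1.278 kg·m².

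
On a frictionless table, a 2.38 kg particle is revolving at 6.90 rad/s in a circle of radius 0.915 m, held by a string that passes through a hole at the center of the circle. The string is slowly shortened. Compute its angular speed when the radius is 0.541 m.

No torque about the axis ⇒ m r₁² ω₁ = m r₂² ω₂.
ω₂ = ω₁ (r₁/r₂)² = (6.90)(0.915/0.541)² = 19.74 rad/s.

ω₂ ≈ 19.7 rad/s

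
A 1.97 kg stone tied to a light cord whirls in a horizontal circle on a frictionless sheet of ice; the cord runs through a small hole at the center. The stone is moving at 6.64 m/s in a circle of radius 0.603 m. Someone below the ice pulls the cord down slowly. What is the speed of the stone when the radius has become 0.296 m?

Central (radial) force ⇒ zero torque about the center ⇒ m v r is constant.
v₂ = v₁ r₁ / r₂ = (6.64)(0.603) / (0.296) = 13.53 m/s.

v₂ ≈ 13.5 m/s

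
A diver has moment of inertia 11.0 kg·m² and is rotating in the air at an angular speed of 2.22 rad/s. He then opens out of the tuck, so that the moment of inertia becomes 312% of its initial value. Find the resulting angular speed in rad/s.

No external torque acts about the spin axis, so angular momentum is conserved.
I₂ = 3.12 × 11.0 = 34.32 kg·m².
ω₂ = I₁ω₁ / I₂ = (11.00)(2.22 rad/s) / (34.32) = 0.7115 rad/s.

ω₂ ≈ 0.712 rad/s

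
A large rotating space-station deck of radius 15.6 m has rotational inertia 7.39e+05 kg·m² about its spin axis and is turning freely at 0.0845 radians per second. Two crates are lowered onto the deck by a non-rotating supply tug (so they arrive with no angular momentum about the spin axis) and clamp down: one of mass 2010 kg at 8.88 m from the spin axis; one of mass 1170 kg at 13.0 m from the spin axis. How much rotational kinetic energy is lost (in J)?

The added mass arrives with no angular momentum about the spin axis, and any external torque about the spin axis is negligible, so the system's angular momentum is conserved.
Added inertia Σmr² = (2010)(8.88)² + (1170)(13.0)² = 3.562e+05 kg·m²; I_f = 7.390e+05 + 3.562e+05 = 1.095e+06 kg·m².
ω_f = I_p ω_i / I_f = (7.390e+05)(0.0845) / 1.095e+06 = 0.05702 rad/s.
KE_i = ½(7.390e+05)(0.08450 rad/s)² = 2638 J; KE_f = ½(1.095e+06)(0.05702)² = 1780 J.

energy lost ≈ 858 J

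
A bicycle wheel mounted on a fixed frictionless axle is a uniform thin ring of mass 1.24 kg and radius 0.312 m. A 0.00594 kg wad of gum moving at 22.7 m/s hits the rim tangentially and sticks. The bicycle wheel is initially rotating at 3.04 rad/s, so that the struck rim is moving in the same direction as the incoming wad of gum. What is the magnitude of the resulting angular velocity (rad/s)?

The axle reaction passes through the axle and exerts no torque about it; angular momentum about the axle is conserved through the impact.
I_p = (1.24)(0.312)² = 0.1207 kg·m². Taking the sense of the wad of gum's angular momentum as positive, L_{wad} = m v R = (0.00594)(22.7)(0.312) = 0.04207 kg·m²/s.
L_i = +I_p ω_p + m v R = +(0.1207)(3.04) + 0.04207 = 0.4090 kg·m²/s.
After sticking, I_f = I_p + m R² = 0.1207 + (0.00594)(0.312)² = 0.1213 kg·m².
ω_f = L_i / I_f = 0.4090 / 0.1213 = 3.372 rad/s.

|ω_f| ≈ 3.37 rad/s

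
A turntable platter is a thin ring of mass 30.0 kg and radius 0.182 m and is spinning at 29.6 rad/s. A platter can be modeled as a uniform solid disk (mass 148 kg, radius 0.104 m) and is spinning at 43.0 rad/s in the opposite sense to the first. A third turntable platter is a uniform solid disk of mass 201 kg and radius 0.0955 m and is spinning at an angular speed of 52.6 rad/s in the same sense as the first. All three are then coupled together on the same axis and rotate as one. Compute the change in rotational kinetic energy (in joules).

The coupling torques are internal; angular momentum about the shared axis is conserved.
Moments of inertia: I_A = (30.0)(0.182)² = 0.9937 kg·m²; I_B = ½(148)(0.104)² = 0.8004 kg·m²; I_C = ½(201)(0.0955)² = 0.9166 kg·m².
Taking A's sense as positive: L = (0.9937)(29.6) − (0.8004)(43.0) + (0.9166)(52.6) = 43.21 kg·m²·rad/s.
Combined I = 0.9937 + 0.8004 + 0.9166 = 2.711 kg·m².
ω_f = L / I = 43.21 / 2.711 = 15.94 rad/s.
KE_i = ½ΣIω² = 2443 J; KE_f = ½(2.711)(15.94)² = 344.4 J.

ΔKE ≈ -2100 J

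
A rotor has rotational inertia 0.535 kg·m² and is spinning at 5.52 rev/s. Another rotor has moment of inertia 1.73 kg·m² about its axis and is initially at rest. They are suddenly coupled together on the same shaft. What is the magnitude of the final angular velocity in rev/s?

The coupling torques are internal; angular momentum about the shared axis is conserved.
Taking A's sense as positive: L = (0.5350)(5.52) = 2.953 kg·m²·rev/s.
Combined I = 0.5350 + 1.730 = 2.265 kg·m².
ω_f = L / I = 2.953 / 2.265 = 1.304 rev/s.

|ω_f| ≈ 1.30 rev/s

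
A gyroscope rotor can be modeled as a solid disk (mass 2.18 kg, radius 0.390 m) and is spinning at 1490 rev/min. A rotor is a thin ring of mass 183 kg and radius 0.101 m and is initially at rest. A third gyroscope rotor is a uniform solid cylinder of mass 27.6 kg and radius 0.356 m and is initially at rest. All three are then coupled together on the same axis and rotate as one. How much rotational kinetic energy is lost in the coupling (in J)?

The coupling torques are internal; angular momentum about the shared axis is conserved.
Moments of inertia: I_A = ½(2.18)(0.390)² = 0.1658 kg·m²; I_B = (183)(0.101)² = 1.867 kg·m²; I_C = ½(27.6)(0.356)² = 1.749 kg·m².
Taking A's sense as positive: L = (0.1658)(1490) = 247.0 kg·m²·rpm.
Combined I = 0.1658 + 1.867 + 1.749 = 3.782 kg·m².
ω_f = L / I = 247.0 / 3.782 = 65.32 rpm.
KE_i = ½ΣIω² = 2018 J; KE_f = ½(3.782)(6.841)² = 88.48 J.

ΔKE lost ≈ 1930 J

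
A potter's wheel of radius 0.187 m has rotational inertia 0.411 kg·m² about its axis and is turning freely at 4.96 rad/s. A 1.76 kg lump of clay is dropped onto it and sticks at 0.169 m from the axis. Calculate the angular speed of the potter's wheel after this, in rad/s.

No external torque acts about the axis; L_before = L_after.
Added inertia Σmr² = (1.76)(0.169)² = 0.05027 kg·m²; I_f = 0.4110 + 0.05027 = 0.4613 kg·m².
ω_f = I_p ω_i / I_f = (0.4110)(4.96) / 0.4613 = 4.419 rad/s.

ω_f ≈ 4.42 rad/s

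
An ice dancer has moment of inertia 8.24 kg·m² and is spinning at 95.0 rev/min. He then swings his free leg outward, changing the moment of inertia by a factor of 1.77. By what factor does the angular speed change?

With no external torque about the axis, L is conserved: I₁ω₁ = I₂ω₂.
I₂ = 1.77 × 8.24 = 14.58 kg·m².
ω₂/ω₁ = I₁/I₂ = 8.240 / 14.58 = 0.5650.

ω₂/ω₁ ≈ 0.565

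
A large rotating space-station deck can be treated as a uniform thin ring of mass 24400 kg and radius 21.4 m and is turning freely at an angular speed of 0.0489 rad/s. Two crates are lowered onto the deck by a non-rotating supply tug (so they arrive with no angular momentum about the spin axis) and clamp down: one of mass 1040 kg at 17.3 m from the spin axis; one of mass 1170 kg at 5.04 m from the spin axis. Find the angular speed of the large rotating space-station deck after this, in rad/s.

ω_f ≈ 0.0475 rad/s

The added mass arrives with no angular momentum about the spin axis, and any external torque about the spin axis is negligible, so the system's angular momentum is conserved.
I_p = (24400)(21.4)² = 1.117e+07 kg·m².
Added inertia Σmr² = (1040)(17.3)² + (1170)(5.04)² = 3.410e+05 kg·m²; I_f = 1.117e+07 + 3.410e+05 = 1.152e+07 kg·m².
ω_f = I_p ω_i / I_f = (1.117e+07)(0.0489) / 1.152e+07 = 0.04745 rad/s.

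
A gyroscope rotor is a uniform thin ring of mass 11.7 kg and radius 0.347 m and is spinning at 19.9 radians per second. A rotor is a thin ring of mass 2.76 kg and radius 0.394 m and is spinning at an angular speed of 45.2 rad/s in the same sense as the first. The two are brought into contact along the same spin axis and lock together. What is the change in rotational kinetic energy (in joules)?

ΔKE ≈ -105 J

No external torque acts about the common axis, so total angular momentum is conserved.
Moments of inertia: I_A = (11.7)(0.347)² = 1.409 kg·m²; I_B = (2.76)(0.394)² = 0.4285 kg·m².
Taking A's sense as positive: L = (1.409)(19.9) + (0.4285)(45.2) = 47.40 kg·m²·rad/s.
Combined I = 1.409 + 0.4285 = 1.837 kg·m².
ω_f = L / I = 47.40 / 1.837 = 25.80 rad/s.
KE_i = ½ΣIω² = 716.6 J; KE_f = ½(1.837)(25.80)² = 611.5 J.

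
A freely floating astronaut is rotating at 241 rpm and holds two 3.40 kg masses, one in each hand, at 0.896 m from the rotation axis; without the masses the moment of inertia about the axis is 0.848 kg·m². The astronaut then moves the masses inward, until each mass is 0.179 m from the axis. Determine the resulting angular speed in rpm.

ω₂ ≈ 1430 rpm

No external torque acts about the spin axis, so angular momentum is conserved.
I₁ = 0.848 + 2(3.40)(0.896)² = 6.307 kg·m²; I₂ = 0.848 + 2(3.40)(0.179)² = 1.066 kg·m².
ω₂ = I₁ω₁ / I₂ = (6.307)(241 rpm) / (1.066) = 1426 rpm.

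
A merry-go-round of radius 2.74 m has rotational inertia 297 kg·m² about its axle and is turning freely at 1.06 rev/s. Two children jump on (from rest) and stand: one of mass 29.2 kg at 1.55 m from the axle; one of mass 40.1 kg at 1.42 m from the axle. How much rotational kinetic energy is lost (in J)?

energy lost ≈ 2220 J

The added mass arrives with no angular momentum about the axle, and any external torque about the axle is negligible, so the system's angular momentum is conserved.
Added inertia Σmr² = (29.2)(1.55)² + (40.1)(1.42)² = 151.0 kg·m²; I_f = 297.0 + 151.0 = 448.0 kg·m².
ω_f = I_p ω_i / I_f = (297.0)(1.06) / 448.0 = 0.7027 rev/s.
KE_i = ½(297.0)(6.660 rad/s)² = 6587 J; KE_f = ½(448.0)(4.415)² = 4367 J.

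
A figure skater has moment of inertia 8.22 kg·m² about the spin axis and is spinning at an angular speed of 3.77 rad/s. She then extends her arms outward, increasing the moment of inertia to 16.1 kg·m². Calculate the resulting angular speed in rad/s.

ω₂ ≈ 1.92 rad/s

With no external torque about the axis, L is conserved: I₁ω₁ = I₂ω₂.
ω₂ = I₁ω₁ / I₂ = (8.220)(3.77 rad/s) / (16.10) = 1.925 rad/s.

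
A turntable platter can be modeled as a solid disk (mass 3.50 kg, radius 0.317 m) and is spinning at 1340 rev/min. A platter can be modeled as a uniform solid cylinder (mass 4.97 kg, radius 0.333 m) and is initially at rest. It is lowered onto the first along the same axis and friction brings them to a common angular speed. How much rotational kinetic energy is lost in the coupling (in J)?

No external torque acts about the common axis, so total angular momentum is conserved.
Moments of inertia: I_A = ½(3.50)(0.317)² = 0.1759 kg·m²; I_B = ½(4.97)(0.333)² = 0.2756 kg·m².
Taking A's sense as positive: L = (0.1759)(1340) = 235.6 kg·m²·rpm.
Combined I = 0.1759 + 0.2756 = 0.4514 kg·m².
ω_f = L / I = 235.6 / 0.4514 = 522.0 rpm.
KE_i = ½ΣIω² = 1731 J; KE_f = ½(0.4514)(54.67)² = 674.5 J.

ΔKE lost ≈ 1060 J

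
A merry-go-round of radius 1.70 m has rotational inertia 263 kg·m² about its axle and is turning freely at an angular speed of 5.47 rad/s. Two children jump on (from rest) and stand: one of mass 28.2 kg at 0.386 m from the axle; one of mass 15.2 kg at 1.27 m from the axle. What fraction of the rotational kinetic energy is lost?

The added mass arrives with no angular momentum about the axle, and any external torque about the axle is negligible, so the system's angular momentum is conserved.
Added inertia Σmr² = (28.2)(0.386)² + (15.2)(1.27)² = 28.72 kg·m²; I_f = 263.0 + 28.72 = 291.7 kg·m².
ω_f = I_p ω_i / I_f = (263.0)(5.47) / 291.7 = 4.932 rad/s.
KE_i = ½(263.0)(5.470 rad/s)² = 3935 J; KE_f = ½(291.7)(4.932)² = 3547 J.
Fraction lost = 0.09844.

fraction ≈ 0.0984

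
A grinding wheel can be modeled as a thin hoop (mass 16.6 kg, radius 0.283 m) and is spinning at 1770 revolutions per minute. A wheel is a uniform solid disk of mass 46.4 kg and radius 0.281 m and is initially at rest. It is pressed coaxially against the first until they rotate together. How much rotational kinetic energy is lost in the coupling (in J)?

ΔKE lost ≈ 13200 J

No external torque acts about the common axis, so total angular momentum is conserved.
Moments of inertia: I_A = (16.6)(0.283)² = 1.329 kg·m²; I_B = ½(46.4)(0.281)² = 1.832 kg·m².
Taking A's sense as positive: L = (1.329)(1770) = 2353 kg·m²·rpm.
Combined I = 1.329 + 1.832 = 3.161 kg·m².
ω_f = L / I = 2353 / 3.161 = 744.4 rpm.
KE_i = ½ΣIω² = 22840 J; KE_f = ½(3.161)(77.95)² = 9604 J.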